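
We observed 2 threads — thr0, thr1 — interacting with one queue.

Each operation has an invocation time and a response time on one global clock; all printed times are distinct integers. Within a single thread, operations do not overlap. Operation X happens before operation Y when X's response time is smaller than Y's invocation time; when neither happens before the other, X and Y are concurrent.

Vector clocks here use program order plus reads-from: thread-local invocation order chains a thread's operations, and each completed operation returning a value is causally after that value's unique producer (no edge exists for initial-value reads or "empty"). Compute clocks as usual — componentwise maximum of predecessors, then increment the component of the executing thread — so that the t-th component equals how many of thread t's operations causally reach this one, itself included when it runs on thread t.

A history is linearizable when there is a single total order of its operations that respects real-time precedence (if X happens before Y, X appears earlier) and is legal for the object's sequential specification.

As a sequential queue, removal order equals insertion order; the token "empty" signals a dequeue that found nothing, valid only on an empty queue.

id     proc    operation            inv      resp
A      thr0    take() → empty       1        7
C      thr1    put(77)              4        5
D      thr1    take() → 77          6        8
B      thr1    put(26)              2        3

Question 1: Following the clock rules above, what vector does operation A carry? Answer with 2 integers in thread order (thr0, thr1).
(1, 0)

root op B, invoked 2: fresh clock plus thr1's own tick → (0, 1)
root op A, invoked 1: fresh clock plus thr0's own tick → (1, 0)
C (invocation 4): componentwise max over VC(B)=(0, 1), +1 at thr1, giving (0, 2)
D (invocation 6): componentwise max over VC(C)=(0, 2), +1 at thr1, giving (0, 3)
target: VC(A) = (1, 0)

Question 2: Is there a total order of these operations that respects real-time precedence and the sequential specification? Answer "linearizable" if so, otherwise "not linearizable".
not linearizable

cut after 7 events: linearizable; cut after 8 events (D responds, time 8): not linearizable
checked exhaustively: 4 real-time-consistent orders of 4 completed operations, zero legal queue replays
for example A, B, C, D fails at step 4: D take() → 77 is not legal there
for example B, A, C, D fails at step 2: A take() → empty is not legal there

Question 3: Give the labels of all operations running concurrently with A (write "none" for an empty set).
B, C, D

A spans [1,7]: anything still running between times 1 and 7 counts as concurrent
B [2,3]: concurrent
C [4,5]: concurrent
D [6,8]: concurrent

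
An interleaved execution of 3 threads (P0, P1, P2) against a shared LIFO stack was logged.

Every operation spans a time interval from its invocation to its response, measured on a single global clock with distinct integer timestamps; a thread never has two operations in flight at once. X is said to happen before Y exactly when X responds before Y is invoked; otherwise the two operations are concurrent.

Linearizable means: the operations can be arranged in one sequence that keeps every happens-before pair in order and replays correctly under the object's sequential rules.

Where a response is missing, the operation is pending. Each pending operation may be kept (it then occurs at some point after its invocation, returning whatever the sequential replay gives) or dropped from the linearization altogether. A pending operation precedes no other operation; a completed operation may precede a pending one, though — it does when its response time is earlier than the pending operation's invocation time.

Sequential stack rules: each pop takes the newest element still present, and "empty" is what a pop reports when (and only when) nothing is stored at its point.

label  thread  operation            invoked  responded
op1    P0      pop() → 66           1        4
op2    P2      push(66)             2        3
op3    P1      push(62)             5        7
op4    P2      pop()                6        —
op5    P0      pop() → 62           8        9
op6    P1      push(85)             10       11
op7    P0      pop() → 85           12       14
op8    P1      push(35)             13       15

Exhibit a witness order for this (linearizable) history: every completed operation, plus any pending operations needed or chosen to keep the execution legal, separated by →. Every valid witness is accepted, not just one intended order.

step 1: op2 push(66) — stack <66>
step 2: op1 pop() → 66 — stack <>
step 3: op3 push(62) — stack <62>
step 4: op5 pop() → 62 — stack <>
step 5: op4 pop() (pending, included) — stack <>
step 6: op6 push(85) — stack <85>
step 7: op7 pop() → 85 — stack <>
step 8: op8 push(35) — stack <35>

op2 → op1 → op3 → op5 → op4 → op6 → op7 → op8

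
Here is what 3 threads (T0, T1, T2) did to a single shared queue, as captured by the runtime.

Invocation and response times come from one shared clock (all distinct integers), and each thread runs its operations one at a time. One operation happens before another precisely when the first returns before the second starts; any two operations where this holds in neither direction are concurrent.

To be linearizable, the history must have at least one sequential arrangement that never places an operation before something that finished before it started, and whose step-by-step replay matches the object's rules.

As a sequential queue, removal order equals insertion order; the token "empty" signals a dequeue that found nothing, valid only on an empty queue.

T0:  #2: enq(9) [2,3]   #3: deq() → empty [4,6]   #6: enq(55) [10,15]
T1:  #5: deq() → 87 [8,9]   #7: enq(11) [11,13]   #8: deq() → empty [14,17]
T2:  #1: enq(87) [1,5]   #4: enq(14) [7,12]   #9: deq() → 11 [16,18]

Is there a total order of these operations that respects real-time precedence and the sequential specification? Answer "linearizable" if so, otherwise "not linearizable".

not linearizable

through event 5 a valid linearization exists; event 6 (#3 responding at time 6) ends that
the 3 completed operations admit 3 real-time orders; each fails the queue replay
sample order #1, #2, #3 stalls at step 3 — #3 deq() → empty has no legal effect
sample order #2, #1, #3 stalls at step 3 — #3 deq() → empty has no legal effect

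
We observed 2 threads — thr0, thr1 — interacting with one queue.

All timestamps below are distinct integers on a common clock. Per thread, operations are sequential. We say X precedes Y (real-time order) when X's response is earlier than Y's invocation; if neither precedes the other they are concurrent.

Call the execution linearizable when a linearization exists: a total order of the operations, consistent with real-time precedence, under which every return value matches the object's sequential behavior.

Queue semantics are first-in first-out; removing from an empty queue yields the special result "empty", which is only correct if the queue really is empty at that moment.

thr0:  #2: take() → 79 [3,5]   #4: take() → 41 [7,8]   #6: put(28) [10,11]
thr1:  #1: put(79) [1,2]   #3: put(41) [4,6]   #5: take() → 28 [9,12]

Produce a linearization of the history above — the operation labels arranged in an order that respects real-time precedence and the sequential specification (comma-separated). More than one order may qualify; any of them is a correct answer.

#1, #2, #3, #4, #6, #5

step 1: #1 put(79) — queue <79>
step 2: #2 take() → 79 — queue <>
step 3: #3 put(41) — queue <41>
step 4: #4 take() → 41 — queue <>
step 5: #6 put(28) — queue <28>
step 6: #5 take() → 28 — queue <>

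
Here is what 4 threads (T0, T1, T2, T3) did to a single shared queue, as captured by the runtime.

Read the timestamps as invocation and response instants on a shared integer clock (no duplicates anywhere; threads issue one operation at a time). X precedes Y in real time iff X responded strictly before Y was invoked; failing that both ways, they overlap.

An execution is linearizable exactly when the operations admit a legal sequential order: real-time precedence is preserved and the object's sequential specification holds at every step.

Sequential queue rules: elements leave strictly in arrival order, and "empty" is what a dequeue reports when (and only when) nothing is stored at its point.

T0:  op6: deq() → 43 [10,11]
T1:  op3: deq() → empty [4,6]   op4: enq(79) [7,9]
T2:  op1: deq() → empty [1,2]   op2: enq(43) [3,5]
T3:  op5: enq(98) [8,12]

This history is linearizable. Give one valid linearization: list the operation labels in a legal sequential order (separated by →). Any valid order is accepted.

1. op1 deq() → empty, leaving queue <>
2. op3 deq() → empty, leaving queue <>
3. op2 enq(43), leaving queue <43>
4. op4 enq(79), leaving queue <43,79>
5. op5 enq(98), leaving queue <43,79,98>
6. op6 deq() → 43, leaving queue <79,98>

op1 → op3 → op2 → op4 → op5 → op6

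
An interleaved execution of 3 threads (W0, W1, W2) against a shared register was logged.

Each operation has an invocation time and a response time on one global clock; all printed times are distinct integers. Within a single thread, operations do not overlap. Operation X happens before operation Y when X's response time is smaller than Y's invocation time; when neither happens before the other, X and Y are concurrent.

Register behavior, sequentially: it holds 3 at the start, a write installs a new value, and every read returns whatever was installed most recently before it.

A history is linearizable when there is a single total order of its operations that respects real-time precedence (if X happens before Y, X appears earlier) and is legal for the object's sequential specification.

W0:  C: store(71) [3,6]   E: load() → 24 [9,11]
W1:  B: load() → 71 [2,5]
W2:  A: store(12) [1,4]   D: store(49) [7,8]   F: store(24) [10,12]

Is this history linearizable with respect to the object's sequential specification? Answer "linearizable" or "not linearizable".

linearizable

witness order: A, C, B, D, F, E
step 1: A store(12) — value 12
step 2: C store(71) — value 71
step 3: B load() → 71 — value 71
step 4: D store(49) — value 49
step 5: F store(24) — value 24
step 6: E load() → 24 — value 24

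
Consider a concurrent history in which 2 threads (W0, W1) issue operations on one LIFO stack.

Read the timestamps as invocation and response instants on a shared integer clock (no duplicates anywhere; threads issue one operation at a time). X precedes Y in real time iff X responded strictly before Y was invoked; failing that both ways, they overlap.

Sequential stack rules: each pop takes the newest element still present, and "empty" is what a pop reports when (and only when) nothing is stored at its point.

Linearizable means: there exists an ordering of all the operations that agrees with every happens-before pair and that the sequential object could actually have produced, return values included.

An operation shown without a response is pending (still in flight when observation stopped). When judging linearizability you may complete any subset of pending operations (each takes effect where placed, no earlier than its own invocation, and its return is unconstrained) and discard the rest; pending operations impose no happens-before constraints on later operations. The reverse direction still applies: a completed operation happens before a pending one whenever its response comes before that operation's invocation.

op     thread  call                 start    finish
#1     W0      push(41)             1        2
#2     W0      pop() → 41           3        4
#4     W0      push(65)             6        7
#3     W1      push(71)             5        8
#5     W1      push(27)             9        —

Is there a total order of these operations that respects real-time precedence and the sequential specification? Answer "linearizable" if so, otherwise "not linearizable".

a witness: #1, #2, #3, #4
1. #1 push(41), leaving stack <41>
2. #2 pop() → 41, leaving stack <>
3. #3 push(71), leaving stack <71>
4. #4 push(65), leaving stack <71,65>

linearizable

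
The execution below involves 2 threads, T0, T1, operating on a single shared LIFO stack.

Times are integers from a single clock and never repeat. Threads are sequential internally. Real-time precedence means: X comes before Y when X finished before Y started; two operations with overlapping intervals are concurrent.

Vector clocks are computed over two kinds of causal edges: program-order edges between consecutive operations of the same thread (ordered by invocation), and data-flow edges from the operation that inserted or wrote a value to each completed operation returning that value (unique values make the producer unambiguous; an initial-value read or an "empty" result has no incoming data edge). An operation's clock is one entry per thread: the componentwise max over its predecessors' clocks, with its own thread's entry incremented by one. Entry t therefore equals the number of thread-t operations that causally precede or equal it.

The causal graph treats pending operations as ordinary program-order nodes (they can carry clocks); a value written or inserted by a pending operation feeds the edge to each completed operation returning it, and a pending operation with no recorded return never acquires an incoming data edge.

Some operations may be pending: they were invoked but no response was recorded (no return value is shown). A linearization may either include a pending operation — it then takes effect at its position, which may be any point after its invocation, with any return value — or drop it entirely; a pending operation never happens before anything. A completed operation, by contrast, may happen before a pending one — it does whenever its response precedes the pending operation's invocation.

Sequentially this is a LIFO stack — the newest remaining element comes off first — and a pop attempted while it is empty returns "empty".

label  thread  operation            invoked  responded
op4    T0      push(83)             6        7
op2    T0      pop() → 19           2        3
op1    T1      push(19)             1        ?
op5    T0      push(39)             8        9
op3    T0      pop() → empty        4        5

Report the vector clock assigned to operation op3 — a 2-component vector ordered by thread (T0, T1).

op1 (invocation 1): nothing precedes it; T1's component alone gives (0, 1)
merge at op2 (invoked 2): VC(op1)=(0, 1), own-thread bump on T0 → (1, 1)
merge at op3 (invoked 4): VC(op2)=(1, 1), own-thread bump on T0 → (2, 1)
merge at op4 (invoked 6): VC(op3)=(2, 1), own-thread bump on T0 → (3, 1)
merge at op5 (invoked 8): VC(op4)=(3, 1), own-thread bump on T0 → (4, 1)
target: VC(op3) = (2, 1)

(2, 1)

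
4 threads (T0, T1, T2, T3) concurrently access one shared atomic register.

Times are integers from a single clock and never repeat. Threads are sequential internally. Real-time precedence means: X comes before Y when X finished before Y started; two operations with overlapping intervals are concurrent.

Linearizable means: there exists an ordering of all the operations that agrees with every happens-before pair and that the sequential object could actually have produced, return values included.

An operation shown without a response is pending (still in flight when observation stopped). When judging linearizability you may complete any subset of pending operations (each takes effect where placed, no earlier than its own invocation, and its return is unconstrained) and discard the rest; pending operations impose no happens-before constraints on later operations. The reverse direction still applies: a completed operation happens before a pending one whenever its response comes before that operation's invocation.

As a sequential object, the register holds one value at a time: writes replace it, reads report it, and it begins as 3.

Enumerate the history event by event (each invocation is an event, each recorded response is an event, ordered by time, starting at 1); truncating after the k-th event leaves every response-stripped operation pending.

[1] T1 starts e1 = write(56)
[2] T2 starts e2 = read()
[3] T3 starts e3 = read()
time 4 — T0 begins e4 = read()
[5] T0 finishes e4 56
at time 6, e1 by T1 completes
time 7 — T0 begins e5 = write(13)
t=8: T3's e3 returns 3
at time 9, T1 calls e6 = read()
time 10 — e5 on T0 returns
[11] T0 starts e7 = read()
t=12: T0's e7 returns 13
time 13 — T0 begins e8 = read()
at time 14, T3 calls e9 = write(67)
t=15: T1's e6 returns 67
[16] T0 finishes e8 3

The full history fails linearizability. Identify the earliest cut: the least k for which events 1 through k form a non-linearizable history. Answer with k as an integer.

a valid linearization of events 1..15 exists, for instance e2, e3, e1, e4, e5, e7, e8, e9, e6:
after step 1 (e2 read() (pending, included)): value 3
after step 2 (e3 read() → 3): value 3
after step 3 (e1 write(56)): value 56
after step 4 (e4 read() → 56): value 56
after step 5 (e5 write(13)): value 13
after step 6 (e7 read() → 13): value 13
after step 7 (e8 read() (pending, included)): value 13
after step 8 (e9 write(67) (pending, included)): value 67
after step 9 (e6 read() → 67): value 67
once event 16 joins (e8's response, time 16), exhaustive search finds no witness
completion choices over the 2 pending operations (e2, e9) were checked; none helps
sample order e1, e3, e4, e5, e6, e7, e8 (pending dropped) stalls at step 2 — e3 read() → 3 has no legal effect
sample order e1, e3, e4, e5, e7, e6, e8 (pending dropped) stalls at step 2 — e3 read() → 3 has no legal effect

16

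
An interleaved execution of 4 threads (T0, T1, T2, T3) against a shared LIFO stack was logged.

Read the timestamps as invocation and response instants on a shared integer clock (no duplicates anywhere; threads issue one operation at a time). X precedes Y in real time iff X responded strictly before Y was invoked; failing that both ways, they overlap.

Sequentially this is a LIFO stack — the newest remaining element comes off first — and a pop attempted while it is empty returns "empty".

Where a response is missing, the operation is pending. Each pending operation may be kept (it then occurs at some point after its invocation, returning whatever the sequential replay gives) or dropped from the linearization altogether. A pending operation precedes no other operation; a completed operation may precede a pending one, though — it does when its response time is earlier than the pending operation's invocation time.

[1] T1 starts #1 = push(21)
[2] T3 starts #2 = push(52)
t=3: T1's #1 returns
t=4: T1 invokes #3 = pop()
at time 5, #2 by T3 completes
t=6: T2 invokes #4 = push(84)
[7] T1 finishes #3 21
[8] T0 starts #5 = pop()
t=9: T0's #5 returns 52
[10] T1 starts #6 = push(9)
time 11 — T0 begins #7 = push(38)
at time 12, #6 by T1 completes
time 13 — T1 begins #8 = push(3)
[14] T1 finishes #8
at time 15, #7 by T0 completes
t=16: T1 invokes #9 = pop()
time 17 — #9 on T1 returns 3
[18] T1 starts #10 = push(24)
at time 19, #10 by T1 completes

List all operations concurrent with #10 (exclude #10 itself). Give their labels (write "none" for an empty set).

#4

#10 runs from 18 to 19; window-overlapping ops are concurrent
#1 [1,3]: before
#2 [2,5]: before
#3 [4,7]: before
#4 [6,…): concurrent
#5 [8,9]: before
#6 [10,12]: before
#7 [11,15]: before
#8 [13,14]: before
#9 [16,17]: before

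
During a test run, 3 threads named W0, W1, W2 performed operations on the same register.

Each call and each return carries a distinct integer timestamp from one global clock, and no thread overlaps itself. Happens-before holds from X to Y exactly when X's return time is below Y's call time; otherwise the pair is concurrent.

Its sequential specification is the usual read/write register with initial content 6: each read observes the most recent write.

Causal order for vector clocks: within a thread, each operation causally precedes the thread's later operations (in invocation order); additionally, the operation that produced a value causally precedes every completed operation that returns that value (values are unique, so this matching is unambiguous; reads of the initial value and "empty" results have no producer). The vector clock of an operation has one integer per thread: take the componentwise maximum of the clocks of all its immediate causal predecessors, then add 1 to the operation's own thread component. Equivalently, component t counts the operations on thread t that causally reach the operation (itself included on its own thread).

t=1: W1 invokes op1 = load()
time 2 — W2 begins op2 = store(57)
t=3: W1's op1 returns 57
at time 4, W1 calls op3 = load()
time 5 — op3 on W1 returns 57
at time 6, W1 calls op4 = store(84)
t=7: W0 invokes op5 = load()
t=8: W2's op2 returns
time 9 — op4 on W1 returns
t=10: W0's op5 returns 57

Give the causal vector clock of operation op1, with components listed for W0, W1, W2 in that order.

VC(op2, invoked at 2): no causal predecessors; +1 on W2 → (0, 0, 1)
invoked at 1, op1 merges VC(op2)=(0, 0, 1) and bumps W1's slot → (0, 1, 1)
invoked at 7, op5 merges VC(op2)=(0, 0, 1) and bumps W0's slot → (1, 0, 1)
invoked at 4, op3 merges VC(op1)=(0, 1, 1), VC(op2)=(0, 0, 1) and bumps W1's slot → (0, 2, 1)
invoked at 6, op4 merges VC(op3)=(0, 2, 1) and bumps W1's slot → (0, 3, 1)
target: VC(op1) = (0, 1, 1)

(0, 1, 1)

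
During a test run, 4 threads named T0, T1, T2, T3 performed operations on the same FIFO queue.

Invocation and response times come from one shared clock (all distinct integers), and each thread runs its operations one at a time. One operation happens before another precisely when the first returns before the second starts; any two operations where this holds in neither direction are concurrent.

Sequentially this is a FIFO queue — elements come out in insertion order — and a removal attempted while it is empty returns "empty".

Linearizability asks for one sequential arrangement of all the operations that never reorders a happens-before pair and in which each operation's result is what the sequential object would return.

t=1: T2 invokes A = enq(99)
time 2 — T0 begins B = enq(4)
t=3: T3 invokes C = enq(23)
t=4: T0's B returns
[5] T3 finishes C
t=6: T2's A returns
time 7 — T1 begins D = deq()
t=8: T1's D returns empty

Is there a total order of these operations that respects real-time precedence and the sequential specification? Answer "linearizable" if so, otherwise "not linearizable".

not linearizable

already the first 8 events (up to D's response at time 8) admit no linearization; the first 7 still do
every one of the 6 real-time-consistent orders over 4 completed FIFO queue ops fails the sequential spec
for example A, B, C, D fails at step 4: D deq() → empty is not legal there
for example A, C, B, D fails at step 4: D deq() → empty is not legal there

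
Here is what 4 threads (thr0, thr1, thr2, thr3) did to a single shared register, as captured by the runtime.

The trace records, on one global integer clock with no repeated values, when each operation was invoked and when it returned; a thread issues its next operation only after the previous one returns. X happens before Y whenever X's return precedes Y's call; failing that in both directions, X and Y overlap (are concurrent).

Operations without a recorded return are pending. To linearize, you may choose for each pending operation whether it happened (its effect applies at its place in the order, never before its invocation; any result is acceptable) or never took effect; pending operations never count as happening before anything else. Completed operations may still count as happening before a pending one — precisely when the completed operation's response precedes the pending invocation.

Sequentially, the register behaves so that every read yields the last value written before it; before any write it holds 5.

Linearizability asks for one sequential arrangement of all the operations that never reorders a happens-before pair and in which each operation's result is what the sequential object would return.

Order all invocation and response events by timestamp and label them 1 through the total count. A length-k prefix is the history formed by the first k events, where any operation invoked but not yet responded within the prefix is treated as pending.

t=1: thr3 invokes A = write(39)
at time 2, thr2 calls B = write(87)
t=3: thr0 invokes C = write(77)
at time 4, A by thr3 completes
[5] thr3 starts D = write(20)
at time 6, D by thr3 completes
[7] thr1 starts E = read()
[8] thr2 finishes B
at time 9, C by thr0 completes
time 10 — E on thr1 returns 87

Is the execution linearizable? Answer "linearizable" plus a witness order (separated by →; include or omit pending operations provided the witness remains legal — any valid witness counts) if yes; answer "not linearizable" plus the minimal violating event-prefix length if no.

1. A write(39), leaving value 39
2. C write(77), leaving value 77
3. D write(20), leaving value 20
4. B write(87), leaving value 87
5. E read() → 87, leaving value 87

linearizable — witness: A → C → D → B → E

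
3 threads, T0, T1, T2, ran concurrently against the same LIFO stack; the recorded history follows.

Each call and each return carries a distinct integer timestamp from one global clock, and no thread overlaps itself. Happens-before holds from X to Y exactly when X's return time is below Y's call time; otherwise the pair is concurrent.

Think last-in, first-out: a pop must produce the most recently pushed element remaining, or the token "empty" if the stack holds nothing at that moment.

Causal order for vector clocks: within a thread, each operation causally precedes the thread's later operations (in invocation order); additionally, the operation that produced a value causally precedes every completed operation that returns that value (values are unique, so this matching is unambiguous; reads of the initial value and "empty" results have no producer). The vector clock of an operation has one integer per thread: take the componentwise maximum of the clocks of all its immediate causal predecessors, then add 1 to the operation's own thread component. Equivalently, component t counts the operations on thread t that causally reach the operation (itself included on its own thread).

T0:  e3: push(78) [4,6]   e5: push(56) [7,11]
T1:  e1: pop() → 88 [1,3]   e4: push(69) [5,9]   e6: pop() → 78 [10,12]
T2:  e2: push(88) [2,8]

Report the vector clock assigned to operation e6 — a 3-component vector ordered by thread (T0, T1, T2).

(1, 3, 1)

e2, invoked 2, has no incoming edges; only T2's bump applies → (0, 0, 1)
e3, invoked 4, has no incoming edges; only T0's bump applies → (1, 0, 0)
invoked at 1, e1 merges VC(e2)=(0, 0, 1) and bumps T1's slot → (0, 1, 1)
invoked at 7, e5 merges VC(e3)=(1, 0, 0) and bumps T0's slot → (2, 0, 0)
invoked at 5, e4 merges VC(e1)=(0, 1, 1) and bumps T1's slot → (0, 2, 1)
invoked at 10, e6 merges VC(e3)=(1, 0, 0), VC(e4)=(0, 2, 1) and bumps T1's slot → (1, 3, 1)
target: VC(e6) = (1, 3, 1)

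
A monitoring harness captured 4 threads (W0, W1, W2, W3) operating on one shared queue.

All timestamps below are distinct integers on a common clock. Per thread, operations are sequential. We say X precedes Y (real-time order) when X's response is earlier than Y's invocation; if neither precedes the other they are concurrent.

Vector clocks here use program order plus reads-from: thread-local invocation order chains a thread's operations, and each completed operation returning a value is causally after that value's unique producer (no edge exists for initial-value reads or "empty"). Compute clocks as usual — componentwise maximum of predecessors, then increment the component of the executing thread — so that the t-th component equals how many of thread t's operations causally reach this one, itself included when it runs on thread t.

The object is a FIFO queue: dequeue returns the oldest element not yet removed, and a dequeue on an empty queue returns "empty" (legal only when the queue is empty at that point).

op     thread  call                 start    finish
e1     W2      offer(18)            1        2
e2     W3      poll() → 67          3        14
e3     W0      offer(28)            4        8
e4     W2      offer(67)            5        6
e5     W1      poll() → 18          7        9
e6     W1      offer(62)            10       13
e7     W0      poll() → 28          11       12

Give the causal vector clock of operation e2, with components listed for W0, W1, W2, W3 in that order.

VC(e1, invoked at 1): no causal predecessors; +1 on W2 → (0, 0, 1, 0)
VC(e3, invoked at 4): no causal predecessors; +1 on W0 → (1, 0, 0, 0)
from VC(e1)=(0, 0, 1, 0), e4 (invoked 5) maxes components and bumps W2 → (0, 0, 2, 0)
from VC(e1)=(0, 0, 1, 0), e5 (invoked 7) maxes components and bumps W1 → (0, 1, 1, 0)
from VC(e3)=(1, 0, 0, 0), e7 (invoked 11) maxes components and bumps W0 → (2, 0, 0, 0)
from VC(e4)=(0, 0, 2, 0), e2 (invoked 3) maxes components and bumps W3 → (0, 0, 2, 1)
from VC(e5)=(0, 1, 1, 0), e6 (invoked 10) maxes components and bumps W1 → (0, 2, 1, 0)
target: VC(e2) = (0, 0, 2, 1)

(0, 0, 2, 1)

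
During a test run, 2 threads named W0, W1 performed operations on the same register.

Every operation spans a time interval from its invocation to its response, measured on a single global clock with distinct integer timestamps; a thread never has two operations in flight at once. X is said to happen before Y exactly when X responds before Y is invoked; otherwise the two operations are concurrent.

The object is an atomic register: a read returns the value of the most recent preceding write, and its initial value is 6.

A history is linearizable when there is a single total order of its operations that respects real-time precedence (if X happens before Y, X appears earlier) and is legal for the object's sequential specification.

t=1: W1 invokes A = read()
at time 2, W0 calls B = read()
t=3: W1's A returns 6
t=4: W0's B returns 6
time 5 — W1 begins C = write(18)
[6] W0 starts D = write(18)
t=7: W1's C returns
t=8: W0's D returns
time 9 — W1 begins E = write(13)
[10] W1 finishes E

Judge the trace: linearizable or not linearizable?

a witness: A, B, C, D, E
step 1: A read() → 6 — value 6
step 2: B read() → 6 — value 6
step 3: C write(18) — value 18
step 4: D write(18) — value 18
step 5: E write(13) — value 13

linearizable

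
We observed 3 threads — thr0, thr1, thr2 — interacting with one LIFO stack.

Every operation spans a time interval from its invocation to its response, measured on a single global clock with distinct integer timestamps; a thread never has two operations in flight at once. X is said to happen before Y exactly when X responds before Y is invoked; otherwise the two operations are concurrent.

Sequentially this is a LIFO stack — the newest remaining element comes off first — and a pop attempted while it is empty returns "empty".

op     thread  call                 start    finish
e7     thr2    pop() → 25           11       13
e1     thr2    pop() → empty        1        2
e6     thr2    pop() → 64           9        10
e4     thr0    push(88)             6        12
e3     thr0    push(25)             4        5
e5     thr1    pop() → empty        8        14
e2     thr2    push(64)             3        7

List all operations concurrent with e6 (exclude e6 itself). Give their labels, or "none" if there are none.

e4, e5

concurrent with e6 ([9,10]): every op whose interval crosses 9..10
e1 [1,2]: before
e2 [3,7]: before
e3 [4,5]: before
e4 [6,12]: concurrent
e5 [8,14]: concurrent
e7 [11,13]: after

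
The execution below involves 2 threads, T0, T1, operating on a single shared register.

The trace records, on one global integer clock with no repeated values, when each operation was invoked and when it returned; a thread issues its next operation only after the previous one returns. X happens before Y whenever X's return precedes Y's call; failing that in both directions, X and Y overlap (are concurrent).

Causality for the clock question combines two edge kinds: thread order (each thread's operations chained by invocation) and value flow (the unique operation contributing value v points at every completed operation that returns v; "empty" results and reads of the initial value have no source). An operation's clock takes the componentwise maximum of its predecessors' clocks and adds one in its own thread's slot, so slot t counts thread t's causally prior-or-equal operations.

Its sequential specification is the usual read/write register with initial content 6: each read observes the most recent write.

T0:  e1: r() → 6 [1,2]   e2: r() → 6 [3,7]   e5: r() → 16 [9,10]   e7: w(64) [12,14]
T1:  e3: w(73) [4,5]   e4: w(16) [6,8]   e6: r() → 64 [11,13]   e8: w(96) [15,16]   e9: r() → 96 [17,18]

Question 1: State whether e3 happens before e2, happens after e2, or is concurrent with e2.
e3 spans [4,5], e2 spans [3,7]
the intervals overlap in both directions

concurrent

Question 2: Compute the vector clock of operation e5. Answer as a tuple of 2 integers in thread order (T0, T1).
invoked at 4, e3 has no predecessors; its own T1 bump gives (0, 1)
invoked at 1, e1 has no predecessors; its own T0 bump gives (1, 0)
e4, invoked 6, takes VC(e3)=(0, 1) under max, adds 1 for T1 → (0, 2)
e2, invoked 3, takes VC(e1)=(1, 0) under max, adds 1 for T0 → (2, 0)
e5, invoked 9, takes VC(e2)=(2, 0), VC(e4)=(0, 2) under max, adds 1 for T0 → (3, 2)
e7, invoked 12, takes VC(e5)=(3, 2) under max, adds 1 for T0 → (4, 2)
e6, invoked 11, takes VC(e4)=(0, 2), VC(e7)=(4, 2) under max, adds 1 for T1 → (4, 3)
e8, invoked 15, takes VC(e6)=(4, 3) under max, adds 1 for T1 → (4, 4)
e9, invoked 17, takes VC(e8)=(4, 4) under max, adds 1 for T1 → (4, 5)
target: VC(e5) = (3, 2)

(3, 2)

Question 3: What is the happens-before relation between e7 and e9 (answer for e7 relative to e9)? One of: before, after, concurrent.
e7 spans [12,14], e9 spans [17,18]
resp(e7)=14 < inv(e9)=17

before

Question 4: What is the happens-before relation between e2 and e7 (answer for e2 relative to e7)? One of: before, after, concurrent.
e2 spans [3,7], e7 spans [12,14]
resp(e2)=7 < inv(e7)=12

before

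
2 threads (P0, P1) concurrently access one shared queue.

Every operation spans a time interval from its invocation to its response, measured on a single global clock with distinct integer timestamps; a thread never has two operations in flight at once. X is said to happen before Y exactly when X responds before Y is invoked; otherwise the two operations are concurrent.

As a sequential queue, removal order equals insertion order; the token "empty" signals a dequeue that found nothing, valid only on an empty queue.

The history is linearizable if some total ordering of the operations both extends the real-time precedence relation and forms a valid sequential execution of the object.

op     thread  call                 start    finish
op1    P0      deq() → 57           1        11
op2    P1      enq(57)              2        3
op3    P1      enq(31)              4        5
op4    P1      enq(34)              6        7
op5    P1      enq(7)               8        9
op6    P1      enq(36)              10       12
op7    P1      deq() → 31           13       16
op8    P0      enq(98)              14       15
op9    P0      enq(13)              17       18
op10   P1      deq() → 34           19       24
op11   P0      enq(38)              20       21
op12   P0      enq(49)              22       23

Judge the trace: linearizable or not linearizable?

a witness: op2, op1, op3, op4, op5, op6, op7, op8, op9, op10, op11, op12
step 1: op2 enq(57) — queue <57>
step 2: op1 deq() → 57 — queue <>
step 3: op3 enq(31) — queue <31>
step 4: op4 enq(34) — queue <31,34>
step 5: op5 enq(7) — queue <31,34,7>
step 6: op6 enq(36) — queue <31,34,7,36>
step 7: op7 deq() → 31 — queue <34,7,36>
step 8: op8 enq(98) — queue <34,7,36,98>
step 9: op9 enq(13) — queue <34,7,36,98,13>
step 10: op10 deq() → 34 — queue <7,36,98,13>
step 11: op11 enq(38) — queue <7,36,98,13,38>
step 12: op12 enq(49) — queue <7,36,98,13,38,49>

linearizable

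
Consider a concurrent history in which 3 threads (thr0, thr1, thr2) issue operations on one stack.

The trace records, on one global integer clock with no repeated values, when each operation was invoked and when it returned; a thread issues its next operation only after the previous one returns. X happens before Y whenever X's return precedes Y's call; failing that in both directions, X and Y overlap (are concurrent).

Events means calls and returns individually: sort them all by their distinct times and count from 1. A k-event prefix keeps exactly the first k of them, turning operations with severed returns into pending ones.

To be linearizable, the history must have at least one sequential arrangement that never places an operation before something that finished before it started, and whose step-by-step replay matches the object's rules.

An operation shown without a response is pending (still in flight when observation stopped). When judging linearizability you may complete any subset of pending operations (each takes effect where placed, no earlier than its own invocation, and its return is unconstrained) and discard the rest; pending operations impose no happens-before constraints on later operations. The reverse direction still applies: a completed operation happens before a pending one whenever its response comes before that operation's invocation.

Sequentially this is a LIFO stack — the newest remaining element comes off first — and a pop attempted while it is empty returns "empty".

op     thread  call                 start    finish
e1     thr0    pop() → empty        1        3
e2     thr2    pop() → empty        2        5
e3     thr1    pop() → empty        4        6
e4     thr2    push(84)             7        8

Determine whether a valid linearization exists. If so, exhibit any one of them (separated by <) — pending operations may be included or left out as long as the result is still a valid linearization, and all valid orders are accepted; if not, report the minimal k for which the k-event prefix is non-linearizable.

linearizable — witness: e1 < e2 < e3 < e4

after step 1 (e1 pop() → empty): stack <>
after step 2 (e2 pop() → empty): stack <>
after step 3 (e3 pop() → empty): stack <>
after step 4 (e4 push(84)): stack <84>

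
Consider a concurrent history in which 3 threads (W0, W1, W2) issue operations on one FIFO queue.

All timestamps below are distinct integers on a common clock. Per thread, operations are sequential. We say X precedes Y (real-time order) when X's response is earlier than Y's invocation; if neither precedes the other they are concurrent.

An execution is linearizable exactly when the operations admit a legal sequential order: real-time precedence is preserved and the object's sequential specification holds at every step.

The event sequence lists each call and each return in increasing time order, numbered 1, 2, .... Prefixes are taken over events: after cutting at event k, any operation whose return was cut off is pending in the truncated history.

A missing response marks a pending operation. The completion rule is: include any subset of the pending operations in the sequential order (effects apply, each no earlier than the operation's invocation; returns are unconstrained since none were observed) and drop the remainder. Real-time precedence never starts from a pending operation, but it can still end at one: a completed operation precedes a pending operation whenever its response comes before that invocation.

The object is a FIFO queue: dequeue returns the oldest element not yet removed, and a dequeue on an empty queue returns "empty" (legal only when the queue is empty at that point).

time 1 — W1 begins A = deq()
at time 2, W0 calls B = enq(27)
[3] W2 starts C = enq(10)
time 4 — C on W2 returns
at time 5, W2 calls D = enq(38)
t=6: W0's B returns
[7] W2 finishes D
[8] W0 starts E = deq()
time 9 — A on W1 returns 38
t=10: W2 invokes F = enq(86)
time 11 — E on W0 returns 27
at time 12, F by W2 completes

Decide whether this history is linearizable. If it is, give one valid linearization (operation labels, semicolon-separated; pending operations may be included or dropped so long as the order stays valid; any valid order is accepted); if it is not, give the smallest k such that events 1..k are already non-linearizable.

not linearizable — minimal violating prefix: 11 events

the violation lands at event 11, E's response at time 11: events 1..10 linearize, events 1..11 do not
15 orders of the 5 completed FIFO queue ops respect real time; none is legal
every completion of the 1 pending operation (F) was checked; none linearizes
take A, B, C, D, E (pending dropped): step 1 already fails, because A deq() → 38 cannot occur there
take A, C, B, D, E (pending dropped): step 1 already fails, because A deq() → 38 cannot occur there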